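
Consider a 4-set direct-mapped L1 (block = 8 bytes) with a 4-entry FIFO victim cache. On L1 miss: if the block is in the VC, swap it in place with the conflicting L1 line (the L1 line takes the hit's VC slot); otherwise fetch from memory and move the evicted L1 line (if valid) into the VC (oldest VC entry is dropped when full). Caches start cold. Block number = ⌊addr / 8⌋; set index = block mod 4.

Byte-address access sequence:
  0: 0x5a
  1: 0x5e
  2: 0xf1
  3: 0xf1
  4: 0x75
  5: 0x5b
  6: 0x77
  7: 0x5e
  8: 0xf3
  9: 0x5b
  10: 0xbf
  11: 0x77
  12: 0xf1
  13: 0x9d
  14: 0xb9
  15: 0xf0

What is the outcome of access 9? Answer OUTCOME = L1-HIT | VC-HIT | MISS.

OUTCOME = L1-HIT

#0 0x5a→b11/s3 MISS; vc=[]
#1 0x5e→b11/s3 L1-HIT; vc=[]
#2 0xf1→b30/s2 MISS; vc=[]
#3 0xf1→b30/s2 L1-HIT; vc=[]
#4 0x75→b14/s2 MISS; vc=[30]
#5 0x5b→b11/s3 L1-HIT; vc=[30]
#6 0x77→b14/s2 L1-HIT; vc=[30]
#7 0x5e→b11/s3 L1-HIT; vc=[30]
#8 0xf3→b30/s2 VC-HIT; vc=[14]
#9 0x5b→b11/s3 L1-HIT; vc=[14]
#10 0xbf→b23/s3 MISS; vc=[14,11]
#11 0x77→b14/s2 VC-HIT; vc=[30,11]
#12 0xf1→b30/s2 VC-HIT; vc=[14,11]
#13 0x9d→b19/s3 MISS; vc=[14,11,23]
#14 0xb9→b23/s3 VC-HIT; vc=[14,11,19]
#15 0xf0→b30/s2 L1-HIT; vc=[14,11,19]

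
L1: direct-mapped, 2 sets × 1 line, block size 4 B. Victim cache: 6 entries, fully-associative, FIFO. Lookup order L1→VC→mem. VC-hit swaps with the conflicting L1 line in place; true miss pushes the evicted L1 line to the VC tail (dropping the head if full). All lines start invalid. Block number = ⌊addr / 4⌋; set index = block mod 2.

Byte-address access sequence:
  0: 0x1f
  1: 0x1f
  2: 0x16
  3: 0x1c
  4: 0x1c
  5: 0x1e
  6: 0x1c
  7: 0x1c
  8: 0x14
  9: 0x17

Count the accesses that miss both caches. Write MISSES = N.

#0 0x1f→b7/s1 MISS; vc=[]
#1 0x1f→b7/s1 L1-HIT; vc=[]
#2 0x16→b5/s1 MISS; vc=[7]
#3 0x1c→b7/s1 VC-HIT; vc=[5]
#4 0x1c→b7/s1 L1-HIT; vc=[5]
#5 0x1e→b7/s1 L1-HIT; vc=[5]
#6 0x1c→b7/s1 L1-HIT; vc=[5]
#7 0x1c→b7/s1 L1-HIT; vc=[5]
#8 0x14→b5/s1 VC-HIT; vc=[7]
#9 0x17→b5/s1 L1-HIT; vc=[7]

MISSES = 2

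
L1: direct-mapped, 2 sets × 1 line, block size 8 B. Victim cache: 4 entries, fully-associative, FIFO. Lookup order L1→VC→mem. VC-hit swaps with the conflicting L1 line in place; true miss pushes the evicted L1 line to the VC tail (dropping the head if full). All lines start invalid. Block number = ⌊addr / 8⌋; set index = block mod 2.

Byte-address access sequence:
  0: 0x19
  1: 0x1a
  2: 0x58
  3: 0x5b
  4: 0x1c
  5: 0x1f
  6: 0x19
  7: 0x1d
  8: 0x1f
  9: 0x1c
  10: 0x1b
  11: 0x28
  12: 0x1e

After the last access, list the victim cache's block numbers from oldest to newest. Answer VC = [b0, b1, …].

VC = [11, 5]

  [0] addr=0x19 blk=3 s=1: MISS | VC []
  [1] addr=0x1a blk=3 s=1: L1-HIT | VC []
  [2] addr=0x58 blk=11 s=1: MISS | VC [3]
  [3] addr=0x5b blk=11 s=1: L1-HIT | VC [3]
  [4] addr=0x1c blk=3 s=1: VC-HIT | VC [11]
  [5] addr=0x1f blk=3 s=1: L1-HIT | VC [11]
  [6] addr=0x19 blk=3 s=1: L1-HIT | VC [11]
  [7] addr=0x1d blk=3 s=1: L1-HIT | VC [11]
  [8] addr=0x1f blk=3 s=1: L1-HIT | VC [11]
  [9] addr=0x1c blk=3 s=1: L1-HIT | VC [11]
  [10] addr=0x1b blk=3 s=1: L1-HIT | VC [11]
  [11] addr=0x28 blk=5 s=1: MISS | VC [11, 3]
  [12] addr=0x1e blk=3 s=1: VC-HIT | VC [11, 5]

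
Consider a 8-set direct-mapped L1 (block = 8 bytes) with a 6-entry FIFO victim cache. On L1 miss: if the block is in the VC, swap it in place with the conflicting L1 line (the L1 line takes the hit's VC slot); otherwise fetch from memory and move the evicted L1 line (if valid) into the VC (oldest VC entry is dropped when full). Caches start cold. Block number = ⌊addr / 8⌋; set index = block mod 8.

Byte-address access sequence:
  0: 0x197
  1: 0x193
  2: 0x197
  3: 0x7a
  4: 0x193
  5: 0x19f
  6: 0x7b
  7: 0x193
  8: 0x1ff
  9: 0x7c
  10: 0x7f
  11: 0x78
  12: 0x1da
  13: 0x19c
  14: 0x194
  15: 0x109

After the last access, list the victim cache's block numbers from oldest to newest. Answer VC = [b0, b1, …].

  [0] addr=0x197 blk=50 s=2: MISS | VC []
  [1] addr=0x193 blk=50 s=2: L1-HIT | VC []
  [2] addr=0x197 blk=50 s=2: L1-HIT | VC []
  [3] addr=0x7a blk=15 s=7: MISS | VC []
  [4] addr=0x193 blk=50 s=2: L1-HIT | VC []
  [5] addr=0x19f blk=51 s=3: MISS | VC []
  [6] addr=0x7b blk=15 s=7: L1-HIT | VC []
  [7] addr=0x193 blk=50 s=2: L1-HIT | VC []
  [8] addr=0x1ff blk=63 s=7: MISS | VC [15]
  [9] addr=0x7c blk=15 s=7: VC-HIT | VC [63]
  [10] addr=0x7f blk=15 s=7: L1-HIT | VC [63]
  [11] addr=0x78 blk=15 s=7: L1-HIT | VC [63]
  [12] addr=0x1da blk=59 s=3: MISS | VC [63, 51]
  [13] addr=0x19c blk=51 s=3: VC-HIT | VC [63, 59]
  [14] addr=0x194 blk=50 s=2: L1-HIT | VC [63, 59]
  [15] addr=0x109 blk=33 s=1: MISS | VC [63, 59]

VC = [63, 59]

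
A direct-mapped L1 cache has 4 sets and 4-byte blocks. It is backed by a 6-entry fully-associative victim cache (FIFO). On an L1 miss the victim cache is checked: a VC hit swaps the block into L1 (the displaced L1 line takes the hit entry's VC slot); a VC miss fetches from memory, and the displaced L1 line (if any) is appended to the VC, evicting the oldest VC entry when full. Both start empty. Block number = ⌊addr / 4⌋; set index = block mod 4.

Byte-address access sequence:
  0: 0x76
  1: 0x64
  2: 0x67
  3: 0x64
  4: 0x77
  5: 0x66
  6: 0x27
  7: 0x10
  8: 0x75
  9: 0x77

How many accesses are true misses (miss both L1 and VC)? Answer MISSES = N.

MISSES = 4

  [0] addr=0x76 blk=29 s=1: MISS | VC []
  [1] addr=0x64 blk=25 s=1: MISS | VC [29]
  [2] addr=0x67 blk=25 s=1: L1-HIT | VC [29]
  [3] addr=0x64 blk=25 s=1: L1-HIT | VC [29]
  [4] addr=0x77 blk=29 s=1: VC-HIT | VC [25]
  [5] addr=0x66 blk=25 s=1: VC-HIT | VC [29]
  [6] addr=0x27 blk=9 s=1: MISS | VC [29, 25]
  [7] addr=0x10 blk=4 s=0: MISS | VC [29, 25]
  [8] addr=0x75 blk=29 s=1: VC-HIT | VC [9, 25]
  [9] addr=0x77 blk=29 s=1: L1-HIT | VC [9, 25]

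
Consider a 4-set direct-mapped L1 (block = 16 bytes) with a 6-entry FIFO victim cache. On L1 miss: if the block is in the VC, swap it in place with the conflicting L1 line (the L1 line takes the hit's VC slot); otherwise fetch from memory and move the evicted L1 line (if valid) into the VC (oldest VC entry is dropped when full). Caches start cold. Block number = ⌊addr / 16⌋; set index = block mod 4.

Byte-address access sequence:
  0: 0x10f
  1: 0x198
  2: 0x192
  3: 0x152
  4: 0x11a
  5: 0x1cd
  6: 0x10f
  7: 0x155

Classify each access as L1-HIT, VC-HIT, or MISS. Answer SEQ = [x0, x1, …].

  [0] addr=0x10f blk=16 s=0: MISS | VC []
  [1] addr=0x198 blk=25 s=1: MISS | VC []
  [2] addr=0x192 blk=25 s=1: L1-HIT | VC []
  [3] addr=0x152 blk=21 s=1: MISS | VC [25]
  [4] addr=0x11a blk=17 s=1: MISS | VC [25, 21]
  [5] addr=0x1cd blk=28 s=0: MISS | VC [25, 21, 16]
  [6] addr=0x10f blk=16 s=0: VC-HIT | VC [25, 21, 28]
  [7] addr=0x155 blk=21 s=1: VC-HIT | VC [25, 17, 28]

SEQ = [MISS, MISS, L1-HIT, MISS, MISS, MISS, VC-HIT, VC-HIT]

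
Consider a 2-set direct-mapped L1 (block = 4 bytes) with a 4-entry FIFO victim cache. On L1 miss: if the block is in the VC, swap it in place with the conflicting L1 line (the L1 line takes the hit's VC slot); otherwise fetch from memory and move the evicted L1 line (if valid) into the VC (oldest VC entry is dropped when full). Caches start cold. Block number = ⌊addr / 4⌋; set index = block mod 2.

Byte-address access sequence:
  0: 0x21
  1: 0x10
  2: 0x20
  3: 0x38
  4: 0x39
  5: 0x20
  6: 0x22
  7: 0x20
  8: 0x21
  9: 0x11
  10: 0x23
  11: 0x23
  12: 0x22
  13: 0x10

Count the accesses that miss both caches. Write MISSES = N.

#0 0x21→b8/s0 MISS; vc=[]
#1 0x10→b4/s0 MISS; vc=[8]
#2 0x20→b8/s0 VC-HIT; vc=[4]
#3 0x38→b14/s0 MISS; vc=[4,8]
#4 0x39→b14/s0 L1-HIT; vc=[4,8]
#5 0x20→b8/s0 VC-HIT; vc=[4,14]
#6 0x22→b8/s0 L1-HIT; vc=[4,14]
#7 0x20→b8/s0 L1-HIT; vc=[4,14]
#8 0x21→b8/s0 L1-HIT; vc=[4,14]
#9 0x11→b4/s0 VC-HIT; vc=[8,14]
#10 0x23→b8/s0 VC-HIT; vc=[4,14]
#11 0x23→b8/s0 L1-HIT; vc=[4,14]
#12 0x22→b8/s0 L1-HIT; vc=[4,14]
#13 0x10→b4/s0 VC-HIT; vc=[8,14]

MISSES = 3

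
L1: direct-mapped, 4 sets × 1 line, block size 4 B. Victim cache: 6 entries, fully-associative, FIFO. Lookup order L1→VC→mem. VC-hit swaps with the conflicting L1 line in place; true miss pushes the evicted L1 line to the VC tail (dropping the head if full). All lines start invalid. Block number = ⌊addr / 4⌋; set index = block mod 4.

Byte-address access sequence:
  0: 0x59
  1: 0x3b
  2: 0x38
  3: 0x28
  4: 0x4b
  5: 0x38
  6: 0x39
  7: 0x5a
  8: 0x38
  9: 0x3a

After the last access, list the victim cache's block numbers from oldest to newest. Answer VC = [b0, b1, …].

VC = [22, 18, 10]

0: 0x59 (blk 22, set 2) → MISS  vc=[]
1: 0x3b (blk 14, set 2) → MISS  vc=[22]
2: 0x38 (blk 14, set 2) → L1-HIT  vc=[22]
3: 0x28 (blk 10, set 2) → MISS  vc=[22, 14]
4: 0x4b (blk 18, set 2) → MISS  vc=[22, 14, 10]
5: 0x38 (blk 14, set 2) → VC-HIT  vc=[22, 18, 10]
6: 0x39 (blk 14, set 2) → L1-HIT  vc=[22, 18, 10]
7: 0x5a (blk 22, set 2) → VC-HIT  vc=[14, 18, 10]
8: 0x38 (blk 14, set 2) → VC-HIT  vc=[22, 18, 10]
9: 0x3a (blk 14, set 2) → L1-HIT  vc=[22, 18, 10]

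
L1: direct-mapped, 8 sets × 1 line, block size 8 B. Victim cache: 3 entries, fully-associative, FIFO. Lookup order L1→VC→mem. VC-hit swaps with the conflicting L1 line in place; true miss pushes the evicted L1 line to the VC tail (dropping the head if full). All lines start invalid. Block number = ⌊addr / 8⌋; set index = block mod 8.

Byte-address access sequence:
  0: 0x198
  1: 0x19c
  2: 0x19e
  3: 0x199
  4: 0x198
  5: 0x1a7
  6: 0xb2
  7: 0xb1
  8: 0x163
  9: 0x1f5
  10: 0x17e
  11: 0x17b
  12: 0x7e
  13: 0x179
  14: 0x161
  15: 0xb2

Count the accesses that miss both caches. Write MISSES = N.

#0 0x198→b51/s3 MISS; vc=[]
#1 0x19c→b51/s3 L1-HIT; vc=[]
#2 0x19e→b51/s3 L1-HIT; vc=[]
#3 0x199→b51/s3 L1-HIT; vc=[]
#4 0x198→b51/s3 L1-HIT; vc=[]
#5 0x1a7→b52/s4 MISS; vc=[]
#6 0xb2→b22/s6 MISS; vc=[]
#7 0xb1→b22/s6 L1-HIT; vc=[]
#8 0x163→b44/s4 MISS; vc=[52]
#9 0x1f5→b62/s6 MISS; vc=[52,22]
#10 0x17e→b47/s7 MISS; vc=[52,22]
#11 0x17b→b47/s7 L1-HIT; vc=[52,22]
#12 0x7e→b15/s7 MISS; vc=[52,22,47]
#13 0x179→b47/s7 VC-HIT; vc=[52,22,15]
#14 0x161→b44/s4 L1-HIT; vc=[52,22,15]
#15 0xb2→b22/s6 VC-HIT; vc=[52,62,15]

MISSES = 7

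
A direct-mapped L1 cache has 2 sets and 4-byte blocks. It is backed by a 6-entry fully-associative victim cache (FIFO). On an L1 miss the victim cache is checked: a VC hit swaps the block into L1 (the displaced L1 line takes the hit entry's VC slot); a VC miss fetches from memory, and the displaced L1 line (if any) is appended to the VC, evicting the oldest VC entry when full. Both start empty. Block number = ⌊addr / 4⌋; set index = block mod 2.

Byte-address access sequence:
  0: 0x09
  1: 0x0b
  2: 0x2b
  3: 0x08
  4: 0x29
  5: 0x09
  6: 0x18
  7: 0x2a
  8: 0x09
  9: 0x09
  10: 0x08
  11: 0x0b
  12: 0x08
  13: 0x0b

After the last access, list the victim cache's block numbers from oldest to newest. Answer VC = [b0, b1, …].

VC = [6, 10]

  [0] addr=0x9 blk=2 s=0: MISS | VC []
  [1] addr=0xb blk=2 s=0: L1-HIT | VC []
  [2] addr=0x2b blk=10 s=0: MISS | VC [2]
  [3] addr=0x8 blk=2 s=0: VC-HIT | VC [10]
  [4] addr=0x29 blk=10 s=0: VC-HIT | VC [2]
  [5] addr=0x9 blk=2 s=0: VC-HIT | VC [10]
  [6] addr=0x18 blk=6 s=0: MISS | VC [10, 2]
  [7] addr=0x2a blk=10 s=0: VC-HIT | VC [6, 2]
  [8] addr=0x9 blk=2 s=0: VC-HIT | VC [6, 10]
  [9] addr=0x9 blk=2 s=0: L1-HIT | VC [6, 10]
  [10] addr=0x8 blk=2 s=0: L1-HIT | VC [6, 10]
  [11] addr=0xb blk=2 s=0: L1-HIT | VC [6, 10]
  [12] addr=0x8 blk=2 s=0: L1-HIT | VC [6, 10]
  [13] addr=0xb blk=2 s=0: L1-HIT | VC [6, 10]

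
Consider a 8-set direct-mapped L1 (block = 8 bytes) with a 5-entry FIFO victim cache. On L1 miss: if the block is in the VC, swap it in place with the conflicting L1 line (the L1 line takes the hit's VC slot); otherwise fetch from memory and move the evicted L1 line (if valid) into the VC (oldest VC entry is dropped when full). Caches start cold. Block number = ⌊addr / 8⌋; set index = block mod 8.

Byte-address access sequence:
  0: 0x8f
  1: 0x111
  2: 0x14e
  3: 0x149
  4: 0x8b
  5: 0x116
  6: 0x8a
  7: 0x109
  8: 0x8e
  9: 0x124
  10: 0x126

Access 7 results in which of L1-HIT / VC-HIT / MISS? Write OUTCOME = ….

  [0] addr=0x8f blk=17 s=1: MISS | VC []
  [1] addr=0x111 blk=34 s=2: MISS | VC []
  [2] addr=0x14e blk=41 s=1: MISS | VC [17]
  [3] addr=0x149 blk=41 s=1: L1-HIT | VC [17]
  [4] addr=0x8b blk=17 s=1: VC-HIT | VC [41]
  [5] addr=0x116 blk=34 s=2: L1-HIT | VC [41]
  [6] addr=0x8a blk=17 s=1: L1-HIT | VC [41]
  [7] addr=0x109 blk=33 s=1: MISS | VC [41, 17]
  [8] addr=0x8e blk=17 s=1: VC-HIT | VC [41, 33]
  [9] addr=0x124 blk=36 s=4: MISS | VC [41, 33]
  [10] addr=0x126 blk=36 s=4: L1-HIT | VC [41, 33]

OUTCOME = MISS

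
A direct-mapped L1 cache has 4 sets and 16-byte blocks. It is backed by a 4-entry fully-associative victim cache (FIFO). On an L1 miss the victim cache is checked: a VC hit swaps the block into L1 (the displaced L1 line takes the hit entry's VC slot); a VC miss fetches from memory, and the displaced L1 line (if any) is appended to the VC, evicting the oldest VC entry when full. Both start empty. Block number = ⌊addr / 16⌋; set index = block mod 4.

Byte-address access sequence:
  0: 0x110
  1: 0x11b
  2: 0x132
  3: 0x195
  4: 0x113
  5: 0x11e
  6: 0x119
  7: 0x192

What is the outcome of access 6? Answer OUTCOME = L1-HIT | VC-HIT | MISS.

#0 0x110→b17/s1 MISS; vc=[]
#1 0x11b→b17/s1 L1-HIT; vc=[]
#2 0x132→b19/s3 MISS; vc=[]
#3 0x195→b25/s1 MISS; vc=[17]
#4 0x113→b17/s1 VC-HIT; vc=[25]
#5 0x11e→b17/s1 L1-HIT; vc=[25]
#6 0x119→b17/s1 L1-HIT; vc=[25]
#7 0x192→b25/s1 VC-HIT; vc=[17]

OUTCOME = L1-HIT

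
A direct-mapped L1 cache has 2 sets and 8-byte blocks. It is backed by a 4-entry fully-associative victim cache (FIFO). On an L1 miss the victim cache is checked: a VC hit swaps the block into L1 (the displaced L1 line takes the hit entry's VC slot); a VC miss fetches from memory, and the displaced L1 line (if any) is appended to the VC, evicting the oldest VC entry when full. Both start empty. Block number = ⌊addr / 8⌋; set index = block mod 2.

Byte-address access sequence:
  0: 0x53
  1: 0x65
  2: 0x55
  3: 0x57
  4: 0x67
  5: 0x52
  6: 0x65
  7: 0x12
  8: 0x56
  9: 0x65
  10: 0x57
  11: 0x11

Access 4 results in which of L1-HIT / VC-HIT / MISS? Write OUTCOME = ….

0: 0x53 (blk 10, set 0) → MISS  vc=[]
1: 0x65 (blk 12, set 0) → MISS  vc=[10]
2: 0x55 (blk 10, set 0) → VC-HIT  vc=[12]
3: 0x57 (blk 10, set 0) → L1-HIT  vc=[12]
4: 0x67 (blk 12, set 0) → VC-HIT  vc=[10]
5: 0x52 (blk 10, set 0) → VC-HIT  vc=[12]
6: 0x65 (blk 12, set 0) → VC-HIT  vc=[10]
7: 0x12 (blk 2, set 0) → MISS  vc=[10, 12]
8: 0x56 (blk 10, set 0) → VC-HIT  vc=[2, 12]
9: 0x65 (blk 12, set 0) → VC-HIT  vc=[2, 10]
10: 0x57 (blk 10, set 0) → VC-HIT  vc=[2, 12]
11: 0x11 (blk 2, set 0) → VC-HIT  vc=[10, 12]

OUTCOME = VC-HIT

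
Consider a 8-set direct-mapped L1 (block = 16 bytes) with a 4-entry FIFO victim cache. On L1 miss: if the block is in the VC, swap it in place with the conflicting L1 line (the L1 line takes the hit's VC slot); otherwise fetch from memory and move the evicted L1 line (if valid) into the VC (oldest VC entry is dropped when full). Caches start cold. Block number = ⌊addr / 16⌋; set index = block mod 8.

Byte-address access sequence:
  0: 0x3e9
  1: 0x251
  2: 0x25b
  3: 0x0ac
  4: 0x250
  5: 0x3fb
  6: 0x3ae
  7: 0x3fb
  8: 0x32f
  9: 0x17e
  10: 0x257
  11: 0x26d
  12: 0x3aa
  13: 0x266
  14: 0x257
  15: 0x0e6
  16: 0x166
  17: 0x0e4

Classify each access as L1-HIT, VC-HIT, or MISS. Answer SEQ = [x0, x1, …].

SEQ = [MISS, MISS, L1-HIT, MISS, L1-HIT, MISS, MISS, L1-HIT, MISS, MISS, L1-HIT, MISS, VC-HIT, L1-HIT, L1-HIT, MISS, MISS, VC-HIT]

  [0] addr=0x3e9 blk=62 s=6: MISS | VC []
  [1] addr=0x251 blk=37 s=5: MISS | VC []
  [2] addr=0x25b blk=37 s=5: L1-HIT | VC []
  [3] addr=0xac blk=10 s=2: MISS | VC []
  [4] addr=0x250 blk=37 s=5: L1-HIT | VC []
  [5] addr=0x3fb blk=63 s=7: MISS | VC []
  [6] addr=0x3ae blk=58 s=2: MISS | VC [10]
  [7] addr=0x3fb blk=63 s=7: L1-HIT | VC [10]
  [8] addr=0x32f blk=50 s=2: MISS | VC [10, 58]
  [9] addr=0x17e blk=23 s=7: MISS | VC [10, 58, 63]
  [10] addr=0x257 blk=37 s=5: L1-HIT | VC [10, 58, 63]
  [11] addr=0x26d blk=38 s=6: MISS | VC [10, 58, 63, 62]
  [12] addr=0x3aa blk=58 s=2: VC-HIT | VC [10, 50, 63, 62]
  [13] addr=0x266 blk=38 s=6: L1-HIT | VC [10, 50, 63, 62]
  [14] addr=0x257 blk=37 s=5: L1-HIT | VC [10, 50, 63, 62]
  [15] addr=0xe6 blk=14 s=6: MISS | VC [50, 63, 62, 38]
  [16] addr=0x166 blk=22 s=6: MISS | VC [63, 62, 38, 14]
  [17] addr=0xe4 blk=14 s=6: VC-HIT | VC [63, 62, 38, 22]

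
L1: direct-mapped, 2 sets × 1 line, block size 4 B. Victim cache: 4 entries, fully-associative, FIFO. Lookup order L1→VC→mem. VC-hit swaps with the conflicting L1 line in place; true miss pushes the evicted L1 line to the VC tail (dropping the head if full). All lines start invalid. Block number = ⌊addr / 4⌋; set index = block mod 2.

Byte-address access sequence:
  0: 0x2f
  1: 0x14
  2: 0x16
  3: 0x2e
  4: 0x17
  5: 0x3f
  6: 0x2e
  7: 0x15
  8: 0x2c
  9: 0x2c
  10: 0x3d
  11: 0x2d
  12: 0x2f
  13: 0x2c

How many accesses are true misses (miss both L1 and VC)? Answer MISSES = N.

0: 0x2f (blk 11, set 1) → MISS  vc=[]
1: 0x14 (blk 5, set 1) → MISS  vc=[11]
2: 0x16 (blk 5, set 1) → L1-HIT  vc=[11]
3: 0x2e (blk 11, set 1) → VC-HIT  vc=[5]
4: 0x17 (blk 5, set 1) → VC-HIT  vc=[11]
5: 0x3f (blk 15, set 1) → MISS  vc=[11, 5]
6: 0x2e (blk 11, set 1) → VC-HIT  vc=[15, 5]
7: 0x15 (blk 5, set 1) → VC-HIT  vc=[15, 11]
8: 0x2c (blk 11, set 1) → VC-HIT  vc=[15, 5]
9: 0x2c (blk 11, set 1) → L1-HIT  vc=[15, 5]
10: 0x3d (blk 15, set 1) → VC-HIT  vc=[11, 5]
11: 0x2d (blk 11, set 1) → VC-HIT  vc=[15, 5]
12: 0x2f (blk 11, set 1) → L1-HIT  vc=[15, 5]
13: 0x2c (blk 11, set 1) → L1-HIT  vc=[15, 5]

MISSES = 3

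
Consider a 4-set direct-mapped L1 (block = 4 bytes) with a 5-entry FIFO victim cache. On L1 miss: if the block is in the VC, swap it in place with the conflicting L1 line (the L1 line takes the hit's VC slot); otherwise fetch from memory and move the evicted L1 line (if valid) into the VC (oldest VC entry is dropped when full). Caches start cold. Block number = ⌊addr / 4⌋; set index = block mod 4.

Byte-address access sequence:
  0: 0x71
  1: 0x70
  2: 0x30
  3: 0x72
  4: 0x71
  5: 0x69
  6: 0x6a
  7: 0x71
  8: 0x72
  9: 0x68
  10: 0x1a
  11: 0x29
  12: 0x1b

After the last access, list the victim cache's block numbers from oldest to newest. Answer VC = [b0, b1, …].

VC = [12, 26, 10]

0: 0x71 (blk 28, set 0) → MISS  vc=[]
1: 0x70 (blk 28, set 0) → L1-HIT  vc=[]
2: 0x30 (blk 12, set 0) → MISS  vc=[28]
3: 0x72 (blk 28, set 0) → VC-HIT  vc=[12]
4: 0x71 (blk 28, set 0) → L1-HIT  vc=[12]
5: 0x69 (blk 26, set 2) → MISS  vc=[12]
6: 0x6a (blk 26, set 2) → L1-HIT  vc=[12]
7: 0x71 (blk 28, set 0) → L1-HIT  vc=[12]
8: 0x72 (blk 28, set 0) → L1-HIT  vc=[12]
9: 0x68 (blk 26, set 2) → L1-HIT  vc=[12]
10: 0x1a (blk 6, set 2) → MISS  vc=[12, 26]
11: 0x29 (blk 10, set 2) → MISS  vc=[12, 26, 6]
12: 0x1b (blk 6, set 2) → VC-HIT  vc=[12, 26, 10]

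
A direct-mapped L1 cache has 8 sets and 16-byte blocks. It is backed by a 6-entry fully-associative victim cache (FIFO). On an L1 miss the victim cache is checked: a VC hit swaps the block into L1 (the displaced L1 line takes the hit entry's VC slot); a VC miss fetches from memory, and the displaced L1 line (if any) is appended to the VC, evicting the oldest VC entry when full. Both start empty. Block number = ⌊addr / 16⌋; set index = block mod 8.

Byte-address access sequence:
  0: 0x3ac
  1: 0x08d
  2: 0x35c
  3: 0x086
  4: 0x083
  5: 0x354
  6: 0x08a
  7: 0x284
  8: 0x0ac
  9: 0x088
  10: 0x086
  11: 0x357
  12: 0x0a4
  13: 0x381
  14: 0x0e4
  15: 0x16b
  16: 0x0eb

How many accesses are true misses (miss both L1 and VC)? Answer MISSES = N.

MISSES = 8

#0 0x3ac→b58/s2 MISS; vc=[]
#1 0x8d→b8/s0 MISS; vc=[]
#2 0x35c→b53/s5 MISS; vc=[]
#3 0x86→b8/s0 L1-HIT; vc=[]
#4 0x83→b8/s0 L1-HIT; vc=[]
#5 0x354→b53/s5 L1-HIT; vc=[]
#6 0x8a→b8/s0 L1-HIT; vc=[]
#7 0x284→b40/s0 MISS; vc=[8]
#8 0xac→b10/s2 MISS; vc=[8,58]
#9 0x88→b8/s0 VC-HIT; vc=[40,58]
#10 0x86→b8/s0 L1-HIT; vc=[40,58]
#11 0x357→b53/s5 L1-HIT; vc=[40,58]
#12 0xa4→b10/s2 L1-HIT; vc=[40,58]
#13 0x381→b56/s0 MISS; vc=[40,58,8]
#14 0xe4→b14/s6 MISS; vc=[40,58,8]
#15 0x16b→b22/s6 MISS; vc=[40,58,8,14]
#16 0xeb→b14/s6 VC-HIT; vc=[40,58,8,22]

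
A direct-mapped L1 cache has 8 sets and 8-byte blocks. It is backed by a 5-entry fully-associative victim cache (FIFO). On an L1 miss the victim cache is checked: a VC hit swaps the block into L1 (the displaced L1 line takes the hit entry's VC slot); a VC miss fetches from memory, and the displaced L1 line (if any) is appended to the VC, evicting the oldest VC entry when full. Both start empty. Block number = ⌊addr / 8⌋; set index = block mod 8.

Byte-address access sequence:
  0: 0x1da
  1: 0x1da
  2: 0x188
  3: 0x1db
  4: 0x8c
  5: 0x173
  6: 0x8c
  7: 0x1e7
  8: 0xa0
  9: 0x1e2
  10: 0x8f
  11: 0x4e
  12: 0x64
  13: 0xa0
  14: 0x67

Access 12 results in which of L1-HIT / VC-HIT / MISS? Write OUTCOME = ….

OUTCOME = MISS

  [0] addr=0x1da blk=59 s=3: MISS | VC []
  [1] addr=0x1da blk=59 s=3: L1-HIT | VC []
  [2] addr=0x188 blk=49 s=1: MISS | VC []
  [3] addr=0x1db blk=59 s=3: L1-HIT | VC []
  [4] addr=0x8c blk=17 s=1: MISS | VC [49]
  [5] addr=0x173 blk=46 s=6: MISS | VC [49]
  [6] addr=0x8c blk=17 s=1: L1-HIT | VC [49]
  [7] addr=0x1e7 blk=60 s=4: MISS | VC [49]
  [8] addr=0xa0 blk=20 s=4: MISS | VC [49, 60]
  [9] addr=0x1e2 blk=60 s=4: VC-HIT | VC [49, 20]
  [10] addr=0x8f blk=17 s=1: L1-HIT | VC [49, 20]
  [11] addr=0x4e blk=9 s=1: MISS | VC [49, 20, 17]
  [12] addr=0x64 blk=12 s=4: MISS | VC [49, 20, 17, 60]
  [13] addr=0xa0 blk=20 s=4: VC-HIT | VC [49, 12, 17, 60]
  [14] addr=0x67 blk=12 s=4: VC-HIT | VC [49, 20, 17, 60]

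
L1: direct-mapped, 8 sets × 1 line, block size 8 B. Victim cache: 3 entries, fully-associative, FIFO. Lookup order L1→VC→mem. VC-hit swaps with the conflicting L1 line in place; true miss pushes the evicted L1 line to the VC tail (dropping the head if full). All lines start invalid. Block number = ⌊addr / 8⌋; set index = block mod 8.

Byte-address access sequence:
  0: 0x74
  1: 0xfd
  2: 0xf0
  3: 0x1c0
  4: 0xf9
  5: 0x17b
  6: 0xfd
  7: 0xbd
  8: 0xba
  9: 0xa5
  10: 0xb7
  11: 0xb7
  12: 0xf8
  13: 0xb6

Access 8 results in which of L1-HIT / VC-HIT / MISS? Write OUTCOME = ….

OUTCOME = L1-HIT

0: 0x74 (blk 14, set 6) → MISS  vc=[]
1: 0xfd (blk 31, set 7) → MISS  vc=[]
2: 0xf0 (blk 30, set 6) → MISS  vc=[14]
3: 0x1c0 (blk 56, set 0) → MISS  vc=[14]
4: 0xf9 (blk 31, set 7) → L1-HIT  vc=[14]
5: 0x17b (blk 47, set 7) → MISS  vc=[14, 31]
6: 0xfd (blk 31, set 7) → VC-HIT  vc=[14, 47]
7: 0xbd (blk 23, set 7) → MISS  vc=[14, 47, 31]
8: 0xba (blk 23, set 7) → L1-HIT  vc=[14, 47, 31]
9: 0xa5 (blk 20, set 4) → MISS  vc=[14, 47, 31]
10: 0xb7 (blk 22, set 6) → MISS  vc=[47, 31, 30]
11: 0xb7 (blk 22, set 6) → L1-HIT  vc=[47, 31, 30]
12: 0xf8 (blk 31, set 7) → VC-HIT  vc=[47, 23, 30]
13: 0xb6 (blk 22, set 6) → L1-HIT  vc=[47, 23, 30]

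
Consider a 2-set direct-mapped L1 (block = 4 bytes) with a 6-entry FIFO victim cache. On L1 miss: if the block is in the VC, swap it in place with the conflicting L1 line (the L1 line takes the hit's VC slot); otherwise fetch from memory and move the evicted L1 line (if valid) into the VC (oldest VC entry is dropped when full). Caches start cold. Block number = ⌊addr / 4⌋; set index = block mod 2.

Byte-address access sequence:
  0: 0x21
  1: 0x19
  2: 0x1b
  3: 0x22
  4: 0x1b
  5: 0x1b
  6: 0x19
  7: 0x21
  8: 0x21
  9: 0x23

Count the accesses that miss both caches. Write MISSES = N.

MISSES = 2

#0 0x21→b8/s0 MISS; vc=[]
#1 0x19→b6/s0 MISS; vc=[8]
#2 0x1b→b6/s0 L1-HIT; vc=[8]
#3 0x22→b8/s0 VC-HIT; vc=[6]
#4 0x1b→b6/s0 VC-HIT; vc=[8]
#5 0x1b→b6/s0 L1-HIT; vc=[8]
#6 0x19→b6/s0 L1-HIT; vc=[8]
#7 0x21→b8/s0 VC-HIT; vc=[6]
#8 0x21→b8/s0 L1-HIT; vc=[6]
#9 0x23→b8/s0 L1-HIT; vc=[6]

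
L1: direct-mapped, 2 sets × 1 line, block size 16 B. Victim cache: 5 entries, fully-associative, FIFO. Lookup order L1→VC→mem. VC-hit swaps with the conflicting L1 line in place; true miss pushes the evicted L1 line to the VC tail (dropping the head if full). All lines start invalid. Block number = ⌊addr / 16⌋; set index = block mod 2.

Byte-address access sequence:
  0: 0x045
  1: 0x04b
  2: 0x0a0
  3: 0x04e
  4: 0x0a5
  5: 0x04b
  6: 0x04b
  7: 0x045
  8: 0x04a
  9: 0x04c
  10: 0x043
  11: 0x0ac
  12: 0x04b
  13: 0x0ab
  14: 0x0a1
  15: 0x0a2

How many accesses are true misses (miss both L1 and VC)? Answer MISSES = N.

#0 0x45→b4/s0 MISS; vc=[]
#1 0x4b→b4/s0 L1-HIT; vc=[]
#2 0xa0→b10/s0 MISS; vc=[4]
#3 0x4e→b4/s0 VC-HIT; vc=[10]
#4 0xa5→b10/s0 VC-HIT; vc=[4]
#5 0x4b→b4/s0 VC-HIT; vc=[10]
#6 0x4b→b4/s0 L1-HIT; vc=[10]
#7 0x45→b4/s0 L1-HIT; vc=[10]
#8 0x4a→b4/s0 L1-HIT; vc=[10]
#9 0x4c→b4/s0 L1-HIT; vc=[10]
#10 0x43→b4/s0 L1-HIT; vc=[10]
#11 0xac→b10/s0 VC-HIT; vc=[4]
#12 0x4b→b4/s0 VC-HIT; vc=[10]
#13 0xab→b10/s0 VC-HIT; vc=[4]
#14 0xa1→b10/s0 L1-HIT; vc=[4]
#15 0xa2→b10/s0 L1-HIT; vc=[4]

MISSES = 2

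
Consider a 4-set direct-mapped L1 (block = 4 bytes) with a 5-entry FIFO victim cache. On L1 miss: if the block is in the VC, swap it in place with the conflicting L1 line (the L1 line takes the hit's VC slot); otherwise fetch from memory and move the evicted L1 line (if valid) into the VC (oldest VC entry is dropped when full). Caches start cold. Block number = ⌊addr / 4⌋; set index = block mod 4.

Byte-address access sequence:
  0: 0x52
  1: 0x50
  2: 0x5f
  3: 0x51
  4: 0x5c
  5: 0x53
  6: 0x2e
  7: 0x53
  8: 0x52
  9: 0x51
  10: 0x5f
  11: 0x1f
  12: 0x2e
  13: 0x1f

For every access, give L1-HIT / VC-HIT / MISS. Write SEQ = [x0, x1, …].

0: 0x52 (blk 20, set 0) → MISS  vc=[]
1: 0x50 (blk 20, set 0) → L1-HIT  vc=[]
2: 0x5f (blk 23, set 3) → MISS  vc=[]
3: 0x51 (blk 20, set 0) → L1-HIT  vc=[]
4: 0x5c (blk 23, set 3) → L1-HIT  vc=[]
5: 0x53 (blk 20, set 0) → L1-HIT  vc=[]
6: 0x2e (blk 11, set 3) → MISS  vc=[23]
7: 0x53 (blk 20, set 0) → L1-HIT  vc=[23]
8: 0x52 (blk 20, set 0) → L1-HIT  vc=[23]
9: 0x51 (blk 20, set 0) → L1-HIT  vc=[23]
10: 0x5f (blk 23, set 3) → VC-HIT  vc=[11]
11: 0x1f (blk 7, set 3) → MISS  vc=[11, 23]
12: 0x2e (blk 11, set 3) → VC-HIT  vc=[7, 23]
13: 0x1f (blk 7, set 3) → VC-HIT  vc=[11, 23]

SEQ = [MISS, L1-HIT, MISS, L1-HIT, L1-HIT, L1-HIT, MISS, L1-HIT, L1-HIT, L1-HIT, VC-HIT, MISS, VC-HIT, VC-HIT]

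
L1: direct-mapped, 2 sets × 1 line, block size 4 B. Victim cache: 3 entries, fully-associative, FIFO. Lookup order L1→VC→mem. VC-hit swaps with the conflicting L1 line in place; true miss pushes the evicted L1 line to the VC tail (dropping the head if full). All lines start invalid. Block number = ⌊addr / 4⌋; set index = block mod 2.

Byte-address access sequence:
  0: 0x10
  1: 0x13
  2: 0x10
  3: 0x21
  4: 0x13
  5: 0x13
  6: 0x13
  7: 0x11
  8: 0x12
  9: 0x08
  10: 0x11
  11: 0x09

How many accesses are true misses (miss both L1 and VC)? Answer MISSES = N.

  [0] addr=0x10 blk=4 s=0: MISS | VC []
  [1] addr=0x13 blk=4 s=0: L1-HIT | VC []
  [2] addr=0x10 blk=4 s=0: L1-HIT | VC []
  [3] addr=0x21 blk=8 s=0: MISS | VC [4]
  [4] addr=0x13 blk=4 s=0: VC-HIT | VC [8]
  [5] addr=0x13 blk=4 s=0: L1-HIT | VC [8]
  [6] addr=0x13 blk=4 s=0: L1-HIT | VC [8]
  [7] addr=0x11 blk=4 s=0: L1-HIT | VC [8]
  [8] addr=0x12 blk=4 s=0: L1-HIT | VC [8]
  [9] addr=0x8 blk=2 s=0: MISS | VC [8, 4]
  [10] addr=0x11 blk=4 s=0: VC-HIT | VC [8, 2]
  [11] addr=0x9 blk=2 s=0: VC-HIT | VC [8, 4]

MISSES = 3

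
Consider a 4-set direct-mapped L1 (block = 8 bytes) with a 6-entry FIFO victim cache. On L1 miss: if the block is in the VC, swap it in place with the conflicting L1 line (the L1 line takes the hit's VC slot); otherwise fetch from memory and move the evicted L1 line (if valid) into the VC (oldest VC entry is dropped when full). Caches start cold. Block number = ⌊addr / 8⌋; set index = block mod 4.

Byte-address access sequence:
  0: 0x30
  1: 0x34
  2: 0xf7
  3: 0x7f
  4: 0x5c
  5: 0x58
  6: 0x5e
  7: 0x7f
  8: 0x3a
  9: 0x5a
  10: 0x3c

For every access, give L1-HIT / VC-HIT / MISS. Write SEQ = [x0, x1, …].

SEQ = [MISS, L1-HIT, MISS, MISS, MISS, L1-HIT, L1-HIT, VC-HIT, MISS, VC-HIT, VC-HIT]

#0 0x30→b6/s2 MISS; vc=[]
#1 0x34→b6/s2 L1-HIT; vc=[]
#2 0xf7→b30/s2 MISS; vc=[6]
#3 0x7f→b15/s3 MISS; vc=[6]
#4 0x5c→b11/s3 MISS; vc=[6,15]
#5 0x58→b11/s3 L1-HIT; vc=[6,15]
#6 0x5e→b11/s3 L1-HIT; vc=[6,15]
#7 0x7f→b15/s3 VC-HIT; vc=[6,11]
#8 0x3a→b7/s3 MISS; vc=[6,11,15]
#9 0x5a→b11/s3 VC-HIT; vc=[6,7,15]
#10 0x3c→b7/s3 VC-HIT; vc=[6,11,15]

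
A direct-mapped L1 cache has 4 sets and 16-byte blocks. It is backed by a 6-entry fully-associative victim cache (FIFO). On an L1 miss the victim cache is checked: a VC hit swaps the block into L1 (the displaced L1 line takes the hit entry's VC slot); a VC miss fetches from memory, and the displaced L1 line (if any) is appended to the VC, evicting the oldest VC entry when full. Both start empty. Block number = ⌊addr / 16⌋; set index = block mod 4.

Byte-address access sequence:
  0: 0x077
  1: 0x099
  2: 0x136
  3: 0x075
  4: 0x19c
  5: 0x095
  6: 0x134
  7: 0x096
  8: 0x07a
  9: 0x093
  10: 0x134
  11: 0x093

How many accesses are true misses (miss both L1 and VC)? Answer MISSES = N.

MISSES = 4

#0 0x77→b7/s3 MISS; vc=[]
#1 0x99→b9/s1 MISS; vc=[]
#2 0x136→b19/s3 MISS; vc=[7]
#3 0x75→b7/s3 VC-HIT; vc=[19]
#4 0x19c→b25/s1 MISS; vc=[19,9]
#5 0x95→b9/s1 VC-HIT; vc=[19,25]
#6 0x134→b19/s3 VC-HIT; vc=[7,25]
#7 0x96→b9/s1 L1-HIT; vc=[7,25]
#8 0x7a→b7/s3 VC-HIT; vc=[19,25]
#9 0x93→b9/s1 L1-HIT; vc=[19,25]
#10 0x134→b19/s3 VC-HIT; vc=[7,25]
#11 0x93→b9/s1 L1-HIT; vc=[7,25]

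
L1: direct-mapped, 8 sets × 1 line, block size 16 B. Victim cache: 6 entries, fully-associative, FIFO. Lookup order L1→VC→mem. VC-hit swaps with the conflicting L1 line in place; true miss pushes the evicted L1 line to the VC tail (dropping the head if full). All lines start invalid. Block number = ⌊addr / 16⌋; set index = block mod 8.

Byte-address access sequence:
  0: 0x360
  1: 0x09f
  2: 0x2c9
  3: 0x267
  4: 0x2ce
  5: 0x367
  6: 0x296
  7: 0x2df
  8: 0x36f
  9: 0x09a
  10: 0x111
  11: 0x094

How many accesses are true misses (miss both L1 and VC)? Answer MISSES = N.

  [0] addr=0x360 blk=54 s=6: MISS | VC []
  [1] addr=0x9f blk=9 s=1: MISS | VC []
  [2] addr=0x2c9 blk=44 s=4: MISS | VC []
  [3] addr=0x267 blk=38 s=6: MISS | VC [54]
  [4] addr=0x2ce blk=44 s=4: L1-HIT | VC [54]
  [5] addr=0x367 blk=54 s=6: VC-HIT | VC [38]
  [6] addr=0x296 blk=41 s=1: MISS | VC [38, 9]
  [7] addr=0x2df blk=45 s=5: MISS | VC [38, 9]
  [8] addr=0x36f blk=54 s=6: L1-HIT | VC [38, 9]
  [9] addr=0x9a blk=9 s=1: VC-HIT | VC [38, 41]
  [10] addr=0x111 blk=17 s=1: MISS | VC [38, 41, 9]
  [11] addr=0x94 blk=9 s=1: VC-HIT | VC [38, 41, 17]

MISSES = 7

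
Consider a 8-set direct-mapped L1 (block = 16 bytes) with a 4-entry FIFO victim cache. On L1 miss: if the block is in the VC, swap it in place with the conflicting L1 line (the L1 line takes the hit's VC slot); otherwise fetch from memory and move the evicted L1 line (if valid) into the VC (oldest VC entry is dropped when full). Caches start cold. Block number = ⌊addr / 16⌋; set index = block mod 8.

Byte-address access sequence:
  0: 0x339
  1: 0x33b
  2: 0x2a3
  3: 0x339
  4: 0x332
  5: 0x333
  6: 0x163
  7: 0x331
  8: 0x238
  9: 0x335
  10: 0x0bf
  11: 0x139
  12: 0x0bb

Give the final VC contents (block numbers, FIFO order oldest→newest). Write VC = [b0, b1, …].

  [0] addr=0x339 blk=51 s=3: MISS | VC []
  [1] addr=0x33b blk=51 s=3: L1-HIT | VC []
  [2] addr=0x2a3 blk=42 s=2: MISS | VC []
  [3] addr=0x339 blk=51 s=3: L1-HIT | VC []
  [4] addr=0x332 blk=51 s=3: L1-HIT | VC []
  [5] addr=0x333 blk=51 s=3: L1-HIT | VC []
  [6] addr=0x163 blk=22 s=6: MISS | VC []
  [7] addr=0x331 blk=51 s=3: L1-HIT | VC []
  [8] addr=0x238 blk=35 s=3: MISS | VC [51]
  [9] addr=0x335 blk=51 s=3: VC-HIT | VC [35]
  [10] addr=0xbf blk=11 s=3: MISS | VC [35, 51]
  [11] addr=0x139 blk=19 s=3: MISS | VC [35, 51, 11]
  [12] addr=0xbb blk=11 s=3: VC-HIT | VC [35, 51, 19]

VC = [35, 51, 19]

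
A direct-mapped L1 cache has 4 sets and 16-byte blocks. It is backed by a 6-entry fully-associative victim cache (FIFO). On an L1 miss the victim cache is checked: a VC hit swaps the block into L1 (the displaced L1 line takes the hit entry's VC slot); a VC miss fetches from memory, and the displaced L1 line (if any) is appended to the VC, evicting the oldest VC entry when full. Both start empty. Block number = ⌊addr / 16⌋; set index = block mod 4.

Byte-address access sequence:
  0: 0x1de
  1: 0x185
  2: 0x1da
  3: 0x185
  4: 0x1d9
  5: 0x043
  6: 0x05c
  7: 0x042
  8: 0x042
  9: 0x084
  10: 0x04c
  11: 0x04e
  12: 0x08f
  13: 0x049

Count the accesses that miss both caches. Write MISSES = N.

MISSES = 5

0: 0x1de (blk 29, set 1) → MISS  vc=[]
1: 0x185 (blk 24, set 0) → MISS  vc=[]
2: 0x1da (blk 29, set 1) → L1-HIT  vc=[]
3: 0x185 (blk 24, set 0) → L1-HIT  vc=[]
4: 0x1d9 (blk 29, set 1) → L1-HIT  vc=[]
5: 0x43 (blk 4, set 0) → MISS  vc=[24]
6: 0x5c (blk 5, set 1) → MISS  vc=[24, 29]
7: 0x42 (blk 4, set 0) → L1-HIT  vc=[24, 29]
8: 0x42 (blk 4, set 0) → L1-HIT  vc=[24, 29]
9: 0x84 (blk 8, set 0) → MISS  vc=[24, 29, 4]
10: 0x4c (blk 4, set 0) → VC-HIT  vc=[24, 29, 8]
11: 0x4e (blk 4, set 0) → L1-HIT  vc=[24, 29, 8]
12: 0x8f (blk 8, set 0) → VC-HIT  vc=[24, 29, 4]
13: 0x49 (blk 4, set 0) → VC-HIT  vc=[24, 29, 8]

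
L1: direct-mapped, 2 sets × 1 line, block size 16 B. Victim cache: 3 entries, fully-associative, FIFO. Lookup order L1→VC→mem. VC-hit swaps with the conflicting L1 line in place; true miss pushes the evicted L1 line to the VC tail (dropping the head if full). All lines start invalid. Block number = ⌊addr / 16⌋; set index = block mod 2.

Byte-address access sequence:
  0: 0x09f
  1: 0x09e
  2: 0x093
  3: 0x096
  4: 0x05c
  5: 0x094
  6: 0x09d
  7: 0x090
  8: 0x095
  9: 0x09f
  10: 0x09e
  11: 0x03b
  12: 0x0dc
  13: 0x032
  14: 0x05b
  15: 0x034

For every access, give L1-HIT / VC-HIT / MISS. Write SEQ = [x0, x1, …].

SEQ = [MISS, L1-HIT, L1-HIT, L1-HIT, MISS, VC-HIT, L1-HIT, L1-HIT, L1-HIT, L1-HIT, L1-HIT, MISS, MISS, VC-HIT, VC-HIT, VC-HIT]

#0 0x9f→b9/s1 MISS; vc=[]
#1 0x9e→b9/s1 L1-HIT; vc=[]
#2 0x93→b9/s1 L1-HIT; vc=[]
#3 0x96→b9/s1 L1-HIT; vc=[]
#4 0x5c→b5/s1 MISS; vc=[9]
#5 0x94→b9/s1 VC-HIT; vc=[5]
#6 0x9d→b9/s1 L1-HIT; vc=[5]
#7 0x90→b9/s1 L1-HIT; vc=[5]
#8 0x95→b9/s1 L1-HIT; vc=[5]
#9 0x9f→b9/s1 L1-HIT; vc=[5]
#10 0x9e→b9/s1 L1-HIT; vc=[5]
#11 0x3b→b3/s1 MISS; vc=[5,9]
#12 0xdc→b13/s1 MISS; vc=[5,9,3]
#13 0x32→b3/s1 VC-HIT; vc=[5,9,13]
#14 0x5b→b5/s1 VC-HIT; vc=[3,9,13]
#15 0x34→b3/s1 VC-HIT; vc=[5,9,13]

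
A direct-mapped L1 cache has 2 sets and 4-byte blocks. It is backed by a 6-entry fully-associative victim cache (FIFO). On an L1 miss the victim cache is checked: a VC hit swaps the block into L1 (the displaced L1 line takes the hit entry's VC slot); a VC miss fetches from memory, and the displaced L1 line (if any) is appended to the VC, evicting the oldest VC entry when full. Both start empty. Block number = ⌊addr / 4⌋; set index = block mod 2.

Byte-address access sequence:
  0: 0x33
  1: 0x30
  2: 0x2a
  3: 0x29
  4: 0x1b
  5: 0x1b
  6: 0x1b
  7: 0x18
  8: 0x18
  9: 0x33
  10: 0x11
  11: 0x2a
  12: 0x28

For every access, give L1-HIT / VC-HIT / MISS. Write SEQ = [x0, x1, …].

SEQ = [MISS, L1-HIT, MISS, L1-HIT, MISS, L1-HIT, L1-HIT, L1-HIT, L1-HIT, VC-HIT, MISS, VC-HIT, L1-HIT]

  [0] addr=0x33 blk=12 s=0: MISS | VC []
  [1] addr=0x30 blk=12 s=0: L1-HIT | VC []
  [2] addr=0x2a blk=10 s=0: MISS | VC [12]
  [3] addr=0x29 blk=10 s=0: L1-HIT | VC [12]
  [4] addr=0x1b blk=6 s=0: MISS | VC [12, 10]
  [5] addr=0x1b blk=6 s=0: L1-HIT | VC [12, 10]
  [6] addr=0x1b blk=6 s=0: L1-HIT | VC [12, 10]
  [7] addr=0x18 blk=6 s=0: L1-HIT | VC [12, 10]
  [8] addr=0x18 blk=6 s=0: L1-HIT | VC [12, 10]
  [9] addr=0x33 blk=12 s=0: VC-HIT | VC [6, 10]
  [10] addr=0x11 blk=4 s=0: MISS | VC [6, 10, 12]
  [11] addr=0x2a blk=10 s=0: VC-HIT | VC [6, 4, 12]
  [12] addr=0x28 blk=10 s=0: L1-HIT | VC [6, 4, 12]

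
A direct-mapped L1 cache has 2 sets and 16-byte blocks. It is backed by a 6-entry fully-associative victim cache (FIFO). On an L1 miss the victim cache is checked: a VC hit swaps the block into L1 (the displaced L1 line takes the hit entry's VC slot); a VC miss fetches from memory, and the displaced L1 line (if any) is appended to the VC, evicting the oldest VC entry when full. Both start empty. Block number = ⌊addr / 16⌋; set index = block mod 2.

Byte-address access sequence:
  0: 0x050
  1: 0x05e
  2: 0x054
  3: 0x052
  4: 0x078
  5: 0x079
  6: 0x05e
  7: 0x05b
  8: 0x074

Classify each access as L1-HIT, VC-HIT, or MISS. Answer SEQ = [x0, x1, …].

SEQ = [MISS, L1-HIT, L1-HIT, L1-HIT, MISS, L1-HIT, VC-HIT, L1-HIT, VC-HIT]

0: 0x50 (blk 5, set 1) → MISS  vc=[]
1: 0x5e (blk 5, set 1) → L1-HIT  vc=[]
2: 0x54 (blk 5, set 1) → L1-HIT  vc=[]
3: 0x52 (blk 5, set 1) → L1-HIT  vc=[]
4: 0x78 (blk 7, set 1) → MISS  vc=[5]
5: 0x79 (blk 7, set 1) → L1-HIT  vc=[5]
6: 0x5e (blk 5, set 1) → VC-HIT  vc=[7]
7: 0x5b (blk 5, set 1) → L1-HIT  vc=[7]
8: 0x74 (blk 7, set 1) → VC-HIT  vc=[5]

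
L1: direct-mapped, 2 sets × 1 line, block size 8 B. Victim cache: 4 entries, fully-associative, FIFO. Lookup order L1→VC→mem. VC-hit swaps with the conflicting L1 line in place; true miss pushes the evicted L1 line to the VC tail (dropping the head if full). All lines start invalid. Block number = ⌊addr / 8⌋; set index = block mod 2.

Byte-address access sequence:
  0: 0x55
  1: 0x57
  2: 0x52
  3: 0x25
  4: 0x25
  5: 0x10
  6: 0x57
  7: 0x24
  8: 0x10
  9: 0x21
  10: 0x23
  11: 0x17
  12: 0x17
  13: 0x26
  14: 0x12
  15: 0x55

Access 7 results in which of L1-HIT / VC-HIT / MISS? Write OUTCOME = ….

OUTCOME = VC-HIT

#0 0x55→b10/s0 MISS; vc=[]
#1 0x57→b10/s0 L1-HIT; vc=[]
#2 0x52→b10/s0 L1-HIT; vc=[]
#3 0x25→b4/s0 MISS; vc=[10]
#4 0x25→b4/s0 L1-HIT; vc=[10]
#5 0x10→b2/s0 MISS; vc=[10,4]
#6 0x57→b10/s0 VC-HIT; vc=[2,4]
#7 0x24→b4/s0 VC-HIT; vc=[2,10]
#8 0x10→b2/s0 VC-HIT; vc=[4,10]
#9 0x21→b4/s0 VC-HIT; vc=[2,10]
#10 0x23→b4/s0 L1-HIT; vc=[2,10]
#11 0x17→b2/s0 VC-HIT; vc=[4,10]
#12 0x17→b2/s0 L1-HIT; vc=[4,10]
#13 0x26→b4/s0 VC-HIT; vc=[2,10]
#14 0x12→b2/s0 VC-HIT; vc=[4,10]
#15 0x55→b10/s0 VC-HIT; vc=[4,2]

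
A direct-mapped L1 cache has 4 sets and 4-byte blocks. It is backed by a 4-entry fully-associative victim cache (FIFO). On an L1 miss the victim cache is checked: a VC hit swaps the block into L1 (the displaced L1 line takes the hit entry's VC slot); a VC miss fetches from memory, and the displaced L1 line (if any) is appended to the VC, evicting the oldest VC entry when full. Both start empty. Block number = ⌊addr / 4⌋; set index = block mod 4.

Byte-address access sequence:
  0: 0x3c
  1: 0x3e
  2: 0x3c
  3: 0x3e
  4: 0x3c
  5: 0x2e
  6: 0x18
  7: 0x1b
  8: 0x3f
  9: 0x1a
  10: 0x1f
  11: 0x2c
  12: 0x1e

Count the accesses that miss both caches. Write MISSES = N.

MISSES = 4

0: 0x3c (blk 15, set 3) → MISS  vc=[]
1: 0x3e (blk 15, set 3) → L1-HIT  vc=[]
2: 0x3c (blk 15, set 3) → L1-HIT  vc=[]
3: 0x3e (blk 15, set 3) → L1-HIT  vc=[]
4: 0x3c (blk 15, set 3) → L1-HIT  vc=[]
5: 0x2e (blk 11, set 3) → MISS  vc=[15]
6: 0x18 (blk 6, set 2) → MISS  vc=[15]
7: 0x1b (blk 6, set 2) → L1-HIT  vc=[15]
8: 0x3f (blk 15, set 3) → VC-HIT  vc=[11]
9: 0x1a (blk 6, set 2) → L1-HIT  vc=[11]
10: 0x1f (blk 7, set 3) → MISS  vc=[11, 15]
11: 0x2c (blk 11, set 3) → VC-HIT  vc=[7, 15]
12: 0x1e (blk 7, set 3) → VC-HIT  vc=[11, 15]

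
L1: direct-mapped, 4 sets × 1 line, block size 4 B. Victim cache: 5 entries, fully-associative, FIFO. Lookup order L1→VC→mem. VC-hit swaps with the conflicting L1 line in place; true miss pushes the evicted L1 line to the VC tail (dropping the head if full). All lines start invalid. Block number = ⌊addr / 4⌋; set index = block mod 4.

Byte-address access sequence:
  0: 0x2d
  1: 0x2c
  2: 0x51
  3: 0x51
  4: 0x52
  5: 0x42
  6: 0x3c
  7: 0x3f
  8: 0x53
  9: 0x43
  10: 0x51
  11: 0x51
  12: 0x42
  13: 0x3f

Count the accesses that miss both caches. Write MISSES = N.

0: 0x2d (blk 11, set 3) → MISS  vc=[]
1: 0x2c (blk 11, set 3) → L1-HIT  vc=[]
2: 0x51 (blk 20, set 0) → MISS  vc=[]
3: 0x51 (blk 20, set 0) → L1-HIT  vc=[]
4: 0x52 (blk 20, set 0) → L1-HIT  vc=[]
5: 0x42 (blk 16, set 0) → MISS  vc=[20]
6: 0x3c (blk 15, set 3) → MISS  vc=[20, 11]
7: 0x3f (blk 15, set 3) → L1-HIT  vc=[20, 11]
8: 0x53 (blk 20, set 0) → VC-HIT  vc=[16, 11]
9: 0x43 (blk 16, set 0) → VC-HIT  vc=[20, 11]
10: 0x51 (blk 20, set 0) → VC-HIT  vc=[16, 11]
11: 0x51 (blk 20, set 0) → L1-HIT  vc=[16, 11]
12: 0x42 (blk 16, set 0) → VC-HIT  vc=[20, 11]
13: 0x3f (blk 15, set 3) → L1-HIT  vc=[20, 11]

MISSES = 4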